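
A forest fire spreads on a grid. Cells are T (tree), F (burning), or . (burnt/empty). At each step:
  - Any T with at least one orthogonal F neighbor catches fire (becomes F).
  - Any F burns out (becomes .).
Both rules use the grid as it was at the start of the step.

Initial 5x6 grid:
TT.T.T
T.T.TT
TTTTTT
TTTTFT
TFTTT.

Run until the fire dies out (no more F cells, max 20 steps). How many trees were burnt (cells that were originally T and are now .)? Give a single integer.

Answer: 22

Derivation:
Step 1: +7 fires, +2 burnt (F count now 7)
Step 2: +7 fires, +7 burnt (F count now 7)
Step 3: +3 fires, +7 burnt (F count now 3)
Step 4: +3 fires, +3 burnt (F count now 3)
Step 5: +1 fires, +3 burnt (F count now 1)
Step 6: +1 fires, +1 burnt (F count now 1)
Step 7: +0 fires, +1 burnt (F count now 0)
Fire out after step 7
Initially T: 23, now '.': 29
Total burnt (originally-T cells now '.'): 22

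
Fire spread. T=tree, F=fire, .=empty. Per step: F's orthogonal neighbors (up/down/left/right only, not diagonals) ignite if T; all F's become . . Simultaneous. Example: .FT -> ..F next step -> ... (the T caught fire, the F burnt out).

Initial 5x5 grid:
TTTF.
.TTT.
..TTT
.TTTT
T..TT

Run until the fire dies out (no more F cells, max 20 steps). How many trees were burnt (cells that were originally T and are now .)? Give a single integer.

Answer: 15

Derivation:
Step 1: +2 fires, +1 burnt (F count now 2)
Step 2: +3 fires, +2 burnt (F count now 3)
Step 3: +5 fires, +3 burnt (F count now 5)
Step 4: +3 fires, +5 burnt (F count now 3)
Step 5: +2 fires, +3 burnt (F count now 2)
Step 6: +0 fires, +2 burnt (F count now 0)
Fire out after step 6
Initially T: 16, now '.': 24
Total burnt (originally-T cells now '.'): 15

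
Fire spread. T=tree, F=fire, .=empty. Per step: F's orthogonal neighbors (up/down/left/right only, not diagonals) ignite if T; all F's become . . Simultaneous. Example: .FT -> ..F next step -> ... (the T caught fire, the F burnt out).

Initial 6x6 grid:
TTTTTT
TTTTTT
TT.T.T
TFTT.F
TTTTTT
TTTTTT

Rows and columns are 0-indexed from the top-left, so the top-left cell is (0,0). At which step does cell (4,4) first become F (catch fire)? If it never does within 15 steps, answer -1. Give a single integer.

Step 1: cell (4,4)='T' (+6 fires, +2 burnt)
Step 2: cell (4,4)='F' (+9 fires, +6 burnt)
  -> target ignites at step 2
Step 3: cell (4,4)='.' (+10 fires, +9 burnt)
Step 4: cell (4,4)='.' (+5 fires, +10 burnt)
Step 5: cell (4,4)='.' (+1 fires, +5 burnt)
Step 6: cell (4,4)='.' (+0 fires, +1 burnt)
  fire out at step 6

2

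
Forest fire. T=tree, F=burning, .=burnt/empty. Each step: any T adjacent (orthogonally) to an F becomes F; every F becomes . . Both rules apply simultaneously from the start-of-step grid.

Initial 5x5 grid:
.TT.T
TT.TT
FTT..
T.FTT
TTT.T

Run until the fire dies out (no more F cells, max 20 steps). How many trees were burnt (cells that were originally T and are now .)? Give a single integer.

Step 1: +6 fires, +2 burnt (F count now 6)
Step 2: +4 fires, +6 burnt (F count now 4)
Step 3: +2 fires, +4 burnt (F count now 2)
Step 4: +1 fires, +2 burnt (F count now 1)
Step 5: +0 fires, +1 burnt (F count now 0)
Fire out after step 5
Initially T: 16, now '.': 22
Total burnt (originally-T cells now '.'): 13

Answer: 13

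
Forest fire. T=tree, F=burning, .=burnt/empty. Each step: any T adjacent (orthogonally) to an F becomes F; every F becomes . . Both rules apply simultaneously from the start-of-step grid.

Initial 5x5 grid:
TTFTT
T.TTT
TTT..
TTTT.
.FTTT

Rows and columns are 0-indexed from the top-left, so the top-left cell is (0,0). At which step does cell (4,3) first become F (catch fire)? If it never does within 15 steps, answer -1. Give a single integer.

Step 1: cell (4,3)='T' (+5 fires, +2 burnt)
Step 2: cell (4,3)='F' (+8 fires, +5 burnt)
  -> target ignites at step 2
Step 3: cell (4,3)='.' (+5 fires, +8 burnt)
Step 4: cell (4,3)='.' (+0 fires, +5 burnt)
  fire out at step 4

2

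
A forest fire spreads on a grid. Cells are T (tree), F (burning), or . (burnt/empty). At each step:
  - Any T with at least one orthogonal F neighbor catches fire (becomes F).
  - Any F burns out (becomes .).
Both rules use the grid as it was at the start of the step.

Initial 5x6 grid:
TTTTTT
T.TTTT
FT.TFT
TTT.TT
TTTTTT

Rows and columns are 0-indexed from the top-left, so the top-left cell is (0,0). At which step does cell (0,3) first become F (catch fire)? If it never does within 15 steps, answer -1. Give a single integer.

Step 1: cell (0,3)='T' (+7 fires, +2 burnt)
Step 2: cell (0,3)='T' (+8 fires, +7 burnt)
Step 3: cell (0,3)='F' (+8 fires, +8 burnt)
  -> target ignites at step 3
Step 4: cell (0,3)='.' (+2 fires, +8 burnt)
Step 5: cell (0,3)='.' (+0 fires, +2 burnt)
  fire out at step 5

3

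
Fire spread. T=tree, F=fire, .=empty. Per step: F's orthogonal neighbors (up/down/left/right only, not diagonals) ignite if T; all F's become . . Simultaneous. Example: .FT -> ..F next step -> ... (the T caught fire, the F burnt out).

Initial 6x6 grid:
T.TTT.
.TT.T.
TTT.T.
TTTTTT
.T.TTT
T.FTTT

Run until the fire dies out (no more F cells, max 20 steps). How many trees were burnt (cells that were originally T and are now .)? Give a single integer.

Step 1: +1 fires, +1 burnt (F count now 1)
Step 2: +2 fires, +1 burnt (F count now 2)
Step 3: +3 fires, +2 burnt (F count now 3)
Step 4: +3 fires, +3 burnt (F count now 3)
Step 5: +4 fires, +3 burnt (F count now 4)
Step 6: +5 fires, +4 burnt (F count now 5)
Step 7: +4 fires, +5 burnt (F count now 4)
Step 8: +1 fires, +4 burnt (F count now 1)
Step 9: +0 fires, +1 burnt (F count now 0)
Fire out after step 9
Initially T: 25, now '.': 34
Total burnt (originally-T cells now '.'): 23

Answer: 23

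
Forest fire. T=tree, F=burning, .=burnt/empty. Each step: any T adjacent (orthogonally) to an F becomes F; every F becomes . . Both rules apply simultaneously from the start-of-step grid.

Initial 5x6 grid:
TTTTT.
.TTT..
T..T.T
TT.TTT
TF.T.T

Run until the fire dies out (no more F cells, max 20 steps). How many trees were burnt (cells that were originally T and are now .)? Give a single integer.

Step 1: +2 fires, +1 burnt (F count now 2)
Step 2: +1 fires, +2 burnt (F count now 1)
Step 3: +1 fires, +1 burnt (F count now 1)
Step 4: +0 fires, +1 burnt (F count now 0)
Fire out after step 4
Initially T: 19, now '.': 15
Total burnt (originally-T cells now '.'): 4

Answer: 4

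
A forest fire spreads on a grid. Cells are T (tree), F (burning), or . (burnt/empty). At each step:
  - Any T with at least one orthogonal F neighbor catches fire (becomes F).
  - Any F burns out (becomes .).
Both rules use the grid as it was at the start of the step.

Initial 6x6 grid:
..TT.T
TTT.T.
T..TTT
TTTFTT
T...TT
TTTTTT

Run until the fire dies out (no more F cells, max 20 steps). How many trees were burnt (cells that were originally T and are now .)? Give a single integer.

Answer: 24

Derivation:
Step 1: +3 fires, +1 burnt (F count now 3)
Step 2: +4 fires, +3 burnt (F count now 4)
Step 3: +5 fires, +4 burnt (F count now 5)
Step 4: +4 fires, +5 burnt (F count now 4)
Step 5: +3 fires, +4 burnt (F count now 3)
Step 6: +2 fires, +3 burnt (F count now 2)
Step 7: +1 fires, +2 burnt (F count now 1)
Step 8: +1 fires, +1 burnt (F count now 1)
Step 9: +1 fires, +1 burnt (F count now 1)
Step 10: +0 fires, +1 burnt (F count now 0)
Fire out after step 10
Initially T: 25, now '.': 35
Total burnt (originally-T cells now '.'): 24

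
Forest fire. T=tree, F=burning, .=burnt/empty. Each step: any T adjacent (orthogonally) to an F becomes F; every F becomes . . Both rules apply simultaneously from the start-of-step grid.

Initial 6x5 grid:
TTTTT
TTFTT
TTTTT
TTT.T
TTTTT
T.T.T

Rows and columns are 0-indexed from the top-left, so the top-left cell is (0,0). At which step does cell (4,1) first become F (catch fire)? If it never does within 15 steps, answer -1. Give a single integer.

Step 1: cell (4,1)='T' (+4 fires, +1 burnt)
Step 2: cell (4,1)='T' (+7 fires, +4 burnt)
Step 3: cell (4,1)='T' (+6 fires, +7 burnt)
Step 4: cell (4,1)='F' (+5 fires, +6 burnt)
  -> target ignites at step 4
Step 5: cell (4,1)='.' (+2 fires, +5 burnt)
Step 6: cell (4,1)='.' (+2 fires, +2 burnt)
Step 7: cell (4,1)='.' (+0 fires, +2 burnt)
  fire out at step 7

4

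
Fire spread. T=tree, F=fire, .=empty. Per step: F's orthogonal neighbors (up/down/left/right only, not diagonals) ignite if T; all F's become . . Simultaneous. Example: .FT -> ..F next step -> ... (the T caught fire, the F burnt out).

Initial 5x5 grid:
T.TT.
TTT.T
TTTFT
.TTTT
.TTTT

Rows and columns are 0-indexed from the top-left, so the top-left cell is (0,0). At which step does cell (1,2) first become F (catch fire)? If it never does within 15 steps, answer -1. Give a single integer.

Step 1: cell (1,2)='T' (+3 fires, +1 burnt)
Step 2: cell (1,2)='F' (+6 fires, +3 burnt)
  -> target ignites at step 2
Step 3: cell (1,2)='.' (+6 fires, +6 burnt)
Step 4: cell (1,2)='.' (+3 fires, +6 burnt)
Step 5: cell (1,2)='.' (+1 fires, +3 burnt)
Step 6: cell (1,2)='.' (+0 fires, +1 burnt)
  fire out at step 6

2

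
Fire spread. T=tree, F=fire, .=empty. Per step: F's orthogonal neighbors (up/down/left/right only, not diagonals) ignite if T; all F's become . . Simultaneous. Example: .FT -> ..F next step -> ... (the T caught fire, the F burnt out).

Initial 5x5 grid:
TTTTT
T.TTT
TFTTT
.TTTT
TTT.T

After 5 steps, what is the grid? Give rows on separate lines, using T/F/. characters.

Step 1: 3 trees catch fire, 1 burn out
  TTTTT
  T.TTT
  F.FTT
  .FTTT
  TTT.T
Step 2: 5 trees catch fire, 3 burn out
  TTTTT
  F.FTT
  ...FT
  ..FTT
  TFT.T
Step 3: 7 trees catch fire, 5 burn out
  FTFTT
  ...FT
  ....F
  ...FT
  F.F.T
Step 4: 4 trees catch fire, 7 burn out
  .F.FT
  ....F
  .....
  ....F
  ....T
Step 5: 2 trees catch fire, 4 burn out
  ....F
  .....
  .....
  .....
  ....F

....F
.....
.....
.....
....F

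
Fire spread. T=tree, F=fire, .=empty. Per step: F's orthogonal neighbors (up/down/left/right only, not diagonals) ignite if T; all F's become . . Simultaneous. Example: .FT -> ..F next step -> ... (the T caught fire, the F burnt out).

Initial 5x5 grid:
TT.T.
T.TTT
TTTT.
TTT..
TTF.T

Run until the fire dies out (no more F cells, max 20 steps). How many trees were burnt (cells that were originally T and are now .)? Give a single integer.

Step 1: +2 fires, +1 burnt (F count now 2)
Step 2: +3 fires, +2 burnt (F count now 3)
Step 3: +4 fires, +3 burnt (F count now 4)
Step 4: +2 fires, +4 burnt (F count now 2)
Step 5: +3 fires, +2 burnt (F count now 3)
Step 6: +1 fires, +3 burnt (F count now 1)
Step 7: +1 fires, +1 burnt (F count now 1)
Step 8: +0 fires, +1 burnt (F count now 0)
Fire out after step 8
Initially T: 17, now '.': 24
Total burnt (originally-T cells now '.'): 16

Answer: 16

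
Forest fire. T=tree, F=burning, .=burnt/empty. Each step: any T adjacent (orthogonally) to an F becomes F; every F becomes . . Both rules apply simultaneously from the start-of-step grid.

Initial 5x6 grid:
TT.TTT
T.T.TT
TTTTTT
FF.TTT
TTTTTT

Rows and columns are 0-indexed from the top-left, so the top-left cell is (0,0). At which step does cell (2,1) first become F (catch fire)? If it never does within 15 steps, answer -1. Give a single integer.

Step 1: cell (2,1)='F' (+4 fires, +2 burnt)
  -> target ignites at step 1
Step 2: cell (2,1)='.' (+3 fires, +4 burnt)
Step 3: cell (2,1)='.' (+4 fires, +3 burnt)
Step 4: cell (2,1)='.' (+4 fires, +4 burnt)
Step 5: cell (2,1)='.' (+4 fires, +4 burnt)
Step 6: cell (2,1)='.' (+3 fires, +4 burnt)
Step 7: cell (2,1)='.' (+2 fires, +3 burnt)
Step 8: cell (2,1)='.' (+0 fires, +2 burnt)
  fire out at step 8

1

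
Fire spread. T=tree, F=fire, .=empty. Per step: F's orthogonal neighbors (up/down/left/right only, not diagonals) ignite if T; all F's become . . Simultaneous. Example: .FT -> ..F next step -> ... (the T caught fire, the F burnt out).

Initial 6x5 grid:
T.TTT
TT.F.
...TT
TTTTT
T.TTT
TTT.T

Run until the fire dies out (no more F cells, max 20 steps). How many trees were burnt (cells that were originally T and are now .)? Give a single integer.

Answer: 18

Derivation:
Step 1: +2 fires, +1 burnt (F count now 2)
Step 2: +4 fires, +2 burnt (F count now 4)
Step 3: +3 fires, +4 burnt (F count now 3)
Step 4: +3 fires, +3 burnt (F count now 3)
Step 5: +3 fires, +3 burnt (F count now 3)
Step 6: +2 fires, +3 burnt (F count now 2)
Step 7: +1 fires, +2 burnt (F count now 1)
Step 8: +0 fires, +1 burnt (F count now 0)
Fire out after step 8
Initially T: 21, now '.': 27
Total burnt (originally-T cells now '.'): 18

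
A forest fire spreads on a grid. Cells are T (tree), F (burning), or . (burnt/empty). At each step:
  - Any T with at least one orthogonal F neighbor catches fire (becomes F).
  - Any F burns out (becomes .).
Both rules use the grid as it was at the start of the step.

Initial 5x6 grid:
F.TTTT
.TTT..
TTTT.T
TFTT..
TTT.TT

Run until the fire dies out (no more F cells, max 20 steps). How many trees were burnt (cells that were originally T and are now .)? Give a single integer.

Answer: 17

Derivation:
Step 1: +4 fires, +2 burnt (F count now 4)
Step 2: +6 fires, +4 burnt (F count now 6)
Step 3: +2 fires, +6 burnt (F count now 2)
Step 4: +2 fires, +2 burnt (F count now 2)
Step 5: +1 fires, +2 burnt (F count now 1)
Step 6: +1 fires, +1 burnt (F count now 1)
Step 7: +1 fires, +1 burnt (F count now 1)
Step 8: +0 fires, +1 burnt (F count now 0)
Fire out after step 8
Initially T: 20, now '.': 27
Total burnt (originally-T cells now '.'): 17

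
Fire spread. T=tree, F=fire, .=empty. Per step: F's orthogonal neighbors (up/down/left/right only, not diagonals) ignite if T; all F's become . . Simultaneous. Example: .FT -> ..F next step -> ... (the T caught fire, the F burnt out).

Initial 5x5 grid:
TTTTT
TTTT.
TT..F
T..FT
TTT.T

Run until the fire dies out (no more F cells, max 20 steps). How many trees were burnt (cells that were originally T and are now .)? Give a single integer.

Answer: 2

Derivation:
Step 1: +1 fires, +2 burnt (F count now 1)
Step 2: +1 fires, +1 burnt (F count now 1)
Step 3: +0 fires, +1 burnt (F count now 0)
Fire out after step 3
Initially T: 17, now '.': 10
Total burnt (originally-T cells now '.'): 2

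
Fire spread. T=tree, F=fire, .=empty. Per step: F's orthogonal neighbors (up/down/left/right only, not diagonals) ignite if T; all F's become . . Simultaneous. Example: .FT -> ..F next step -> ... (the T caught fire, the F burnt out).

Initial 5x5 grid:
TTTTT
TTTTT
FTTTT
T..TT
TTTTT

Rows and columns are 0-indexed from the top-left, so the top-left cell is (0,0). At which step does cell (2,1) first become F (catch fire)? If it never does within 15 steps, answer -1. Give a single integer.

Step 1: cell (2,1)='F' (+3 fires, +1 burnt)
  -> target ignites at step 1
Step 2: cell (2,1)='.' (+4 fires, +3 burnt)
Step 3: cell (2,1)='.' (+4 fires, +4 burnt)
Step 4: cell (2,1)='.' (+5 fires, +4 burnt)
Step 5: cell (2,1)='.' (+4 fires, +5 burnt)
Step 6: cell (2,1)='.' (+2 fires, +4 burnt)
Step 7: cell (2,1)='.' (+0 fires, +2 burnt)
  fire out at step 7

1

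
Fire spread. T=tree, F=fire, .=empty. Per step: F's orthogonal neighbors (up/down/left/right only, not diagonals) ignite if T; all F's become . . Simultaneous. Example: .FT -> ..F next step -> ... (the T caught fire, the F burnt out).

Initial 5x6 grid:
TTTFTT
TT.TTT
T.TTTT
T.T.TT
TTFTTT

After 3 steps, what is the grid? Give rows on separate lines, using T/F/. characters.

Step 1: 6 trees catch fire, 2 burn out
  TTF.FT
  TT.FTT
  T.TTTT
  T.F.TT
  TF.FTT
Step 2: 7 trees catch fire, 6 burn out
  TF...F
  TT..FT
  T.FFTT
  T...TT
  F...FT
Step 3: 7 trees catch fire, 7 burn out
  F.....
  TF...F
  T...FT
  F...FT
  .....F

F.....
TF...F
T...FT
F...FT
.....F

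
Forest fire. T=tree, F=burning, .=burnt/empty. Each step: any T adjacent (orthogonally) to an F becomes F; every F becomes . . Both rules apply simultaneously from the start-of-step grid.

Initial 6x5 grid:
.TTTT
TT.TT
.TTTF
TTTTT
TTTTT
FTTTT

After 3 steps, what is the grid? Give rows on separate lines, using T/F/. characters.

Step 1: 5 trees catch fire, 2 burn out
  .TTTT
  TT.TF
  .TTF.
  TTTTF
  FTTTT
  .FTTT
Step 2: 8 trees catch fire, 5 burn out
  .TTTF
  TT.F.
  .TF..
  FTTF.
  .FTTF
  ..FTT
Step 3: 8 trees catch fire, 8 burn out
  .TTF.
  TT...
  .F...
  .FF..
  ..FF.
  ...FF

.TTF.
TT...
.F...
.FF..
..FF.
...FF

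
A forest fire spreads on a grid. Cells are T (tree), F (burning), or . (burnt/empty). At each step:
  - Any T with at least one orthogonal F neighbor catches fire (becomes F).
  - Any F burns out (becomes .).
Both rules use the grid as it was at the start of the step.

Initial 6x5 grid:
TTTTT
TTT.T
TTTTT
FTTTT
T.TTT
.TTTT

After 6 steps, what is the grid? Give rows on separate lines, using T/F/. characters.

Step 1: 3 trees catch fire, 1 burn out
  TTTTT
  TTT.T
  FTTTT
  .FTTT
  F.TTT
  .TTTT
Step 2: 3 trees catch fire, 3 burn out
  TTTTT
  FTT.T
  .FTTT
  ..FTT
  ..TTT
  .TTTT
Step 3: 5 trees catch fire, 3 burn out
  FTTTT
  .FT.T
  ..FTT
  ...FT
  ..FTT
  .TTTT
Step 4: 6 trees catch fire, 5 burn out
  .FTTT
  ..F.T
  ...FT
  ....F
  ...FT
  .TFTT
Step 5: 5 trees catch fire, 6 burn out
  ..FTT
  ....T
  ....F
  .....
  ....F
  .F.FT
Step 6: 3 trees catch fire, 5 burn out
  ...FT
  ....F
  .....
  .....
  .....
  ....F

...FT
....F
.....
.....
.....
....F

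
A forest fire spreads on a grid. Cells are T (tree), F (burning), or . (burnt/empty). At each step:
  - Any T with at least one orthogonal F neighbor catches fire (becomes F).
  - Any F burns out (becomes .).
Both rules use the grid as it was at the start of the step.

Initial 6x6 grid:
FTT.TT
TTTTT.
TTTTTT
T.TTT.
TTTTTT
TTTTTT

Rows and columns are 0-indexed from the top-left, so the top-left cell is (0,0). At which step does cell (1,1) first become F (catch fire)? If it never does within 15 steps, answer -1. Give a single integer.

Step 1: cell (1,1)='T' (+2 fires, +1 burnt)
Step 2: cell (1,1)='F' (+3 fires, +2 burnt)
  -> target ignites at step 2
Step 3: cell (1,1)='.' (+3 fires, +3 burnt)
Step 4: cell (1,1)='.' (+3 fires, +3 burnt)
Step 5: cell (1,1)='.' (+5 fires, +3 burnt)
Step 6: cell (1,1)='.' (+5 fires, +5 burnt)
Step 7: cell (1,1)='.' (+5 fires, +5 burnt)
Step 8: cell (1,1)='.' (+2 fires, +5 burnt)
Step 9: cell (1,1)='.' (+2 fires, +2 burnt)
Step 10: cell (1,1)='.' (+1 fires, +2 burnt)
Step 11: cell (1,1)='.' (+0 fires, +1 burnt)
  fire out at step 11

2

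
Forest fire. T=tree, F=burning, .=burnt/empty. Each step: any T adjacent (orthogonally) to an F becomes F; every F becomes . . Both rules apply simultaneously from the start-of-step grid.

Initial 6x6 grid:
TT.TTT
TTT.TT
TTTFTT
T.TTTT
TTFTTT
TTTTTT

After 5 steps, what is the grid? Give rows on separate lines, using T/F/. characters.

Step 1: 7 trees catch fire, 2 burn out
  TT.TTT
  TTT.TT
  TTF.FT
  T.FFTT
  TF.FTT
  TTFTTT
Step 2: 9 trees catch fire, 7 burn out
  TT.TTT
  TTF.FT
  TF...F
  T...FT
  F...FT
  TF.FTT
Step 3: 9 trees catch fire, 9 burn out
  TT.TFT
  TF...F
  F.....
  F....F
  .....F
  F...FT
Step 4: 5 trees catch fire, 9 burn out
  TF.F.F
  F.....
  ......
  ......
  ......
  .....F
Step 5: 1 trees catch fire, 5 burn out
  F.....
  ......
  ......
  ......
  ......
  ......

F.....
......
......
......
......
......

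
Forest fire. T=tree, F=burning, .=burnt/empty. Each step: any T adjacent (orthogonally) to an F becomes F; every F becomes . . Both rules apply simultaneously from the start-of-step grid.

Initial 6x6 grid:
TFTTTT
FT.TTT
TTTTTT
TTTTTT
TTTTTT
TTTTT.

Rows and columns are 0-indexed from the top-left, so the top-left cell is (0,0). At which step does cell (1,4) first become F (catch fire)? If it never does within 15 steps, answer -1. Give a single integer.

Step 1: cell (1,4)='T' (+4 fires, +2 burnt)
Step 2: cell (1,4)='T' (+3 fires, +4 burnt)
Step 3: cell (1,4)='T' (+5 fires, +3 burnt)
Step 4: cell (1,4)='F' (+6 fires, +5 burnt)
  -> target ignites at step 4
Step 5: cell (1,4)='.' (+5 fires, +6 burnt)
Step 6: cell (1,4)='.' (+4 fires, +5 burnt)
Step 7: cell (1,4)='.' (+3 fires, +4 burnt)
Step 8: cell (1,4)='.' (+2 fires, +3 burnt)
Step 9: cell (1,4)='.' (+0 fires, +2 burnt)
  fire out at step 9

4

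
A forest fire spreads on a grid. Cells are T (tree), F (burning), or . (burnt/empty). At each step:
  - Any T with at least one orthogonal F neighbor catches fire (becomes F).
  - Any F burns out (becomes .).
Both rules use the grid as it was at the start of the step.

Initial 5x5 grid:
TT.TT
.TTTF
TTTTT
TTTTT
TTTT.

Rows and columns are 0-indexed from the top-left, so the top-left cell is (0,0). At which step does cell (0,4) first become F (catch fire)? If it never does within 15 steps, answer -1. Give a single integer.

Step 1: cell (0,4)='F' (+3 fires, +1 burnt)
  -> target ignites at step 1
Step 2: cell (0,4)='.' (+4 fires, +3 burnt)
Step 3: cell (0,4)='.' (+3 fires, +4 burnt)
Step 4: cell (0,4)='.' (+4 fires, +3 burnt)
Step 5: cell (0,4)='.' (+4 fires, +4 burnt)
Step 6: cell (0,4)='.' (+2 fires, +4 burnt)
Step 7: cell (0,4)='.' (+1 fires, +2 burnt)
Step 8: cell (0,4)='.' (+0 fires, +1 burnt)
  fire out at step 8

1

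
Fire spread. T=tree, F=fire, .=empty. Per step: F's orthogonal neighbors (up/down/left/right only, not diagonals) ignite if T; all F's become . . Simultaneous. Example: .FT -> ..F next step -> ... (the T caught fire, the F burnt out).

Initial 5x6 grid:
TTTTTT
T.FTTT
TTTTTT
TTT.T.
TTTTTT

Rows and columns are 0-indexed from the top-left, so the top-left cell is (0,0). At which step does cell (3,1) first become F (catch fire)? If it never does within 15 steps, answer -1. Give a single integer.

Step 1: cell (3,1)='T' (+3 fires, +1 burnt)
Step 2: cell (3,1)='T' (+6 fires, +3 burnt)
Step 3: cell (3,1)='F' (+7 fires, +6 burnt)
  -> target ignites at step 3
Step 4: cell (3,1)='.' (+7 fires, +7 burnt)
Step 5: cell (3,1)='.' (+2 fires, +7 burnt)
Step 6: cell (3,1)='.' (+1 fires, +2 burnt)
Step 7: cell (3,1)='.' (+0 fires, +1 burnt)
  fire out at step 7

3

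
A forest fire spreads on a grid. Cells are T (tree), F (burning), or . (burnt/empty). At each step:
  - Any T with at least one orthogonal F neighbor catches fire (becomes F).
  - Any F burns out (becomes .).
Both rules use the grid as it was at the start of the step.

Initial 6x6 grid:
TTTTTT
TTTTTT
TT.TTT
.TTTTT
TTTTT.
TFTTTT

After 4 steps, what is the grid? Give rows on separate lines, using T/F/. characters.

Step 1: 3 trees catch fire, 1 burn out
  TTTTTT
  TTTTTT
  TT.TTT
  .TTTTT
  TFTTT.
  F.FTTT
Step 2: 4 trees catch fire, 3 burn out
  TTTTTT
  TTTTTT
  TT.TTT
  .FTTTT
  F.FTT.
  ...FTT
Step 3: 4 trees catch fire, 4 burn out
  TTTTTT
  TTTTTT
  TF.TTT
  ..FTTT
  ...FT.
  ....FT
Step 4: 5 trees catch fire, 4 burn out
  TTTTTT
  TFTTTT
  F..TTT
  ...FTT
  ....F.
  .....F

TTTTTT
TFTTTT
F..TTT
...FTT
....F.
.....F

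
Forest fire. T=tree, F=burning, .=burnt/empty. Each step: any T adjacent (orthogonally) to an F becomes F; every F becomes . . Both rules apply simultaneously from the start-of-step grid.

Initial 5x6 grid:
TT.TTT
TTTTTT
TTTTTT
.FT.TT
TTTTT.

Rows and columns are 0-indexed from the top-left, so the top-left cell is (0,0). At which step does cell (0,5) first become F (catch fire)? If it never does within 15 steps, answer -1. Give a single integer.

Step 1: cell (0,5)='T' (+3 fires, +1 burnt)
Step 2: cell (0,5)='T' (+5 fires, +3 burnt)
Step 3: cell (0,5)='T' (+5 fires, +5 burnt)
Step 4: cell (0,5)='T' (+4 fires, +5 burnt)
Step 5: cell (0,5)='T' (+4 fires, +4 burnt)
Step 6: cell (0,5)='T' (+3 fires, +4 burnt)
Step 7: cell (0,5)='F' (+1 fires, +3 burnt)
  -> target ignites at step 7
Step 8: cell (0,5)='.' (+0 fires, +1 burnt)
  fire out at step 8

7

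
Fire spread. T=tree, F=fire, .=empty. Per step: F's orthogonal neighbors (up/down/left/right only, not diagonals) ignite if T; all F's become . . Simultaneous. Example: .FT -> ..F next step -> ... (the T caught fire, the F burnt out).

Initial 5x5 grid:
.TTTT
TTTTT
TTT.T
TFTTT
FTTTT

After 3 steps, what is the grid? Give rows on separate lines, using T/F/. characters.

Step 1: 4 trees catch fire, 2 burn out
  .TTTT
  TTTTT
  TFT.T
  F.FTT
  .FTTT
Step 2: 5 trees catch fire, 4 burn out
  .TTTT
  TFTTT
  F.F.T
  ...FT
  ..FTT
Step 3: 5 trees catch fire, 5 burn out
  .FTTT
  F.FTT
  ....T
  ....F
  ...FT

.FTTT
F.FTT
....T
....F
...FT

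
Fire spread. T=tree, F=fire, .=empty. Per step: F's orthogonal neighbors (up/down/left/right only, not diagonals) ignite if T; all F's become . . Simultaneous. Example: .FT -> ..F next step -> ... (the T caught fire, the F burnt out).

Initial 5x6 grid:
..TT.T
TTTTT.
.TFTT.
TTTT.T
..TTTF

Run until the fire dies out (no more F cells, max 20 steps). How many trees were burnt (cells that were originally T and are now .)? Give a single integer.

Step 1: +6 fires, +2 burnt (F count now 6)
Step 2: +8 fires, +6 burnt (F count now 8)
Step 3: +4 fires, +8 burnt (F count now 4)
Step 4: +0 fires, +4 burnt (F count now 0)
Fire out after step 4
Initially T: 19, now '.': 29
Total burnt (originally-T cells now '.'): 18

Answer: 18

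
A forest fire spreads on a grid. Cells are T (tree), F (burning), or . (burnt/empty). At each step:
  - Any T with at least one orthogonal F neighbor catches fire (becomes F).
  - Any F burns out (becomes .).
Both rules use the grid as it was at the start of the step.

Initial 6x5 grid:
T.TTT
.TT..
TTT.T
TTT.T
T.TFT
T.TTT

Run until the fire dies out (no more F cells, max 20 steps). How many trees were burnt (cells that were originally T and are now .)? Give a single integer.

Step 1: +3 fires, +1 burnt (F count now 3)
Step 2: +4 fires, +3 burnt (F count now 4)
Step 3: +3 fires, +4 burnt (F count now 3)
Step 4: +3 fires, +3 burnt (F count now 3)
Step 5: +4 fires, +3 burnt (F count now 4)
Step 6: +2 fires, +4 burnt (F count now 2)
Step 7: +1 fires, +2 burnt (F count now 1)
Step 8: +0 fires, +1 burnt (F count now 0)
Fire out after step 8
Initially T: 21, now '.': 29
Total burnt (originally-T cells now '.'): 20

Answer: 20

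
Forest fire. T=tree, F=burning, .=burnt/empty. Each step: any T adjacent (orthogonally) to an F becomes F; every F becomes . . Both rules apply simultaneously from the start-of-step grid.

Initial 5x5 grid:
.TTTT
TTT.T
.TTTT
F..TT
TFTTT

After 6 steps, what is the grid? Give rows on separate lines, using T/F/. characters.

Step 1: 2 trees catch fire, 2 burn out
  .TTTT
  TTT.T
  .TTTT
  ...TT
  F.FTT
Step 2: 1 trees catch fire, 2 burn out
  .TTTT
  TTT.T
  .TTTT
  ...TT
  ...FT
Step 3: 2 trees catch fire, 1 burn out
  .TTTT
  TTT.T
  .TTTT
  ...FT
  ....F
Step 4: 2 trees catch fire, 2 burn out
  .TTTT
  TTT.T
  .TTFT
  ....F
  .....
Step 5: 2 trees catch fire, 2 burn out
  .TTTT
  TTT.T
  .TF.F
  .....
  .....
Step 6: 3 trees catch fire, 2 burn out
  .TTTT
  TTF.F
  .F...
  .....
  .....

.TTTT
TTF.F
.F...
.....
.....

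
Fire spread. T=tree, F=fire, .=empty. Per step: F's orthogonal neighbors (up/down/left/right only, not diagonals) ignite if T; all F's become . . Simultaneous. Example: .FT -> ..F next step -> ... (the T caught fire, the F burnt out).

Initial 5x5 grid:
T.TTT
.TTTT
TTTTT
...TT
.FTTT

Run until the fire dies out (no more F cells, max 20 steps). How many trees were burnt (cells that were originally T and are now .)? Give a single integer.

Answer: 17

Derivation:
Step 1: +1 fires, +1 burnt (F count now 1)
Step 2: +1 fires, +1 burnt (F count now 1)
Step 3: +2 fires, +1 burnt (F count now 2)
Step 4: +2 fires, +2 burnt (F count now 2)
Step 5: +3 fires, +2 burnt (F count now 3)
Step 6: +4 fires, +3 burnt (F count now 4)
Step 7: +4 fires, +4 burnt (F count now 4)
Step 8: +0 fires, +4 burnt (F count now 0)
Fire out after step 8
Initially T: 18, now '.': 24
Total burnt (originally-T cells now '.'): 17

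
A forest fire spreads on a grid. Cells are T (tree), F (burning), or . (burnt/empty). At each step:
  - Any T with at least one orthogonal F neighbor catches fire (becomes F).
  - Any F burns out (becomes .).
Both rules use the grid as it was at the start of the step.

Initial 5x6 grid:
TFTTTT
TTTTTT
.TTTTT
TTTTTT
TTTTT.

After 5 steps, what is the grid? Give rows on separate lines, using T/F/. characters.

Step 1: 3 trees catch fire, 1 burn out
  F.FTTT
  TFTTTT
  .TTTTT
  TTTTTT
  TTTTT.
Step 2: 4 trees catch fire, 3 burn out
  ...FTT
  F.FTTT
  .FTTTT
  TTTTTT
  TTTTT.
Step 3: 4 trees catch fire, 4 burn out
  ....FT
  ...FTT
  ..FTTT
  TFTTTT
  TTTTT.
Step 4: 6 trees catch fire, 4 burn out
  .....F
  ....FT
  ...FTT
  F.FTTT
  TFTTT.
Step 5: 5 trees catch fire, 6 burn out
  ......
  .....F
  ....FT
  ...FTT
  F.FTT.

......
.....F
....FT
...FTT
F.FTT.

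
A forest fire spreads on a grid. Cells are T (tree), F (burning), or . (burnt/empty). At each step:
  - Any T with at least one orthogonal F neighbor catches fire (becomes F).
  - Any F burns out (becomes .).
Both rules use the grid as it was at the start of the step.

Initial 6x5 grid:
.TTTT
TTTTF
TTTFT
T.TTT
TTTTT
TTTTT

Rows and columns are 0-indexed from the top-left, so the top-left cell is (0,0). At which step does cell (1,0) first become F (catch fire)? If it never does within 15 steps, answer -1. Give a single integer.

Step 1: cell (1,0)='T' (+5 fires, +2 burnt)
Step 2: cell (1,0)='T' (+6 fires, +5 burnt)
Step 3: cell (1,0)='T' (+6 fires, +6 burnt)
Step 4: cell (1,0)='F' (+6 fires, +6 burnt)
  -> target ignites at step 4
Step 5: cell (1,0)='.' (+2 fires, +6 burnt)
Step 6: cell (1,0)='.' (+1 fires, +2 burnt)
Step 7: cell (1,0)='.' (+0 fires, +1 burnt)
  fire out at step 7

4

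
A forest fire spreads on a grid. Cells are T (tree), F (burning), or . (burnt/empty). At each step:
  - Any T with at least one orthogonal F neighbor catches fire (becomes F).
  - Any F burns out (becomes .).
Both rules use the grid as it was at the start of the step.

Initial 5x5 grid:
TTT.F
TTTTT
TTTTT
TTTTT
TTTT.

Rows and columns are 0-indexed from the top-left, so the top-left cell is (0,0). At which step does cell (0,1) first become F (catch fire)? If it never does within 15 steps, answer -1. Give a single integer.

Step 1: cell (0,1)='T' (+1 fires, +1 burnt)
Step 2: cell (0,1)='T' (+2 fires, +1 burnt)
Step 3: cell (0,1)='T' (+3 fires, +2 burnt)
Step 4: cell (0,1)='T' (+4 fires, +3 burnt)
Step 5: cell (0,1)='F' (+5 fires, +4 burnt)
  -> target ignites at step 5
Step 6: cell (0,1)='.' (+4 fires, +5 burnt)
Step 7: cell (0,1)='.' (+2 fires, +4 burnt)
Step 8: cell (0,1)='.' (+1 fires, +2 burnt)
Step 9: cell (0,1)='.' (+0 fires, +1 burnt)
  fire out at step 9

5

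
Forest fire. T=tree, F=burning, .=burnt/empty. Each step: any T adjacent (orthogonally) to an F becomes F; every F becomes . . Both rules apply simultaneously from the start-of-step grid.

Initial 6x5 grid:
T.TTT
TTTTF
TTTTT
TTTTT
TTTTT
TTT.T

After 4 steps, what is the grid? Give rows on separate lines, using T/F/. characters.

Step 1: 3 trees catch fire, 1 burn out
  T.TTF
  TTTF.
  TTTTF
  TTTTT
  TTTTT
  TTT.T
Step 2: 4 trees catch fire, 3 burn out
  T.TF.
  TTF..
  TTTF.
  TTTTF
  TTTTT
  TTT.T
Step 3: 5 trees catch fire, 4 burn out
  T.F..
  TF...
  TTF..
  TTTF.
  TTTTF
  TTT.T
Step 4: 5 trees catch fire, 5 burn out
  T....
  F....
  TF...
  TTF..
  TTTF.
  TTT.F

T....
F....
TF...
TTF..
TTTF.
TTT.F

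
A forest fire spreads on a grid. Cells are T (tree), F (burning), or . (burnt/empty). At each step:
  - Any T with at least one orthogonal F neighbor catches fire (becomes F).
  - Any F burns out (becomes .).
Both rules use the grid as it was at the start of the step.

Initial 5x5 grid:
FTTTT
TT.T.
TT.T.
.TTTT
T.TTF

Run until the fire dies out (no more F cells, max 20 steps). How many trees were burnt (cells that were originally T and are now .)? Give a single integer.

Answer: 16

Derivation:
Step 1: +4 fires, +2 burnt (F count now 4)
Step 2: +5 fires, +4 burnt (F count now 5)
Step 3: +4 fires, +5 burnt (F count now 4)
Step 4: +3 fires, +4 burnt (F count now 3)
Step 5: +0 fires, +3 burnt (F count now 0)
Fire out after step 5
Initially T: 17, now '.': 24
Total burnt (originally-T cells now '.'): 16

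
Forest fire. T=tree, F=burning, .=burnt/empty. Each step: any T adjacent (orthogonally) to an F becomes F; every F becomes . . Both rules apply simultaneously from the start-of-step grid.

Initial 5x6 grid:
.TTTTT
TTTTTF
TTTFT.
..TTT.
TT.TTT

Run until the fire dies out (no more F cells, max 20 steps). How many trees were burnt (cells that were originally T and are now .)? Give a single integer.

Answer: 20

Derivation:
Step 1: +6 fires, +2 burnt (F count now 6)
Step 2: +7 fires, +6 burnt (F count now 7)
Step 3: +4 fires, +7 burnt (F count now 4)
Step 4: +3 fires, +4 burnt (F count now 3)
Step 5: +0 fires, +3 burnt (F count now 0)
Fire out after step 5
Initially T: 22, now '.': 28
Total burnt (originally-T cells now '.'): 20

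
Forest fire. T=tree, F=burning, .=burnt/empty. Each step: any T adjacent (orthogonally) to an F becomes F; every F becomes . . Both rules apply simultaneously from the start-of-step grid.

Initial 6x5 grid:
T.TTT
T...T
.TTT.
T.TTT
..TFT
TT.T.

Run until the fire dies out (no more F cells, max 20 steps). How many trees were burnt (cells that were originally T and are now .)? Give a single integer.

Step 1: +4 fires, +1 burnt (F count now 4)
Step 2: +3 fires, +4 burnt (F count now 3)
Step 3: +1 fires, +3 burnt (F count now 1)
Step 4: +1 fires, +1 burnt (F count now 1)
Step 5: +0 fires, +1 burnt (F count now 0)
Fire out after step 5
Initially T: 18, now '.': 21
Total burnt (originally-T cells now '.'): 9

Answer: 9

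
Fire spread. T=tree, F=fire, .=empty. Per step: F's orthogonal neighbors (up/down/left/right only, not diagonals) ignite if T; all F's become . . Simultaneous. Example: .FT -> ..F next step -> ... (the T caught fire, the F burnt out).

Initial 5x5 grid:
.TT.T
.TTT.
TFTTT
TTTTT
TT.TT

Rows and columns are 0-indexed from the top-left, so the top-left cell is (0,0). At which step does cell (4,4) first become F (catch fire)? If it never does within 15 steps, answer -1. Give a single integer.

Step 1: cell (4,4)='T' (+4 fires, +1 burnt)
Step 2: cell (4,4)='T' (+6 fires, +4 burnt)
Step 3: cell (4,4)='T' (+5 fires, +6 burnt)
Step 4: cell (4,4)='T' (+2 fires, +5 burnt)
Step 5: cell (4,4)='F' (+1 fires, +2 burnt)
  -> target ignites at step 5
Step 6: cell (4,4)='.' (+0 fires, +1 burnt)
  fire out at step 6

5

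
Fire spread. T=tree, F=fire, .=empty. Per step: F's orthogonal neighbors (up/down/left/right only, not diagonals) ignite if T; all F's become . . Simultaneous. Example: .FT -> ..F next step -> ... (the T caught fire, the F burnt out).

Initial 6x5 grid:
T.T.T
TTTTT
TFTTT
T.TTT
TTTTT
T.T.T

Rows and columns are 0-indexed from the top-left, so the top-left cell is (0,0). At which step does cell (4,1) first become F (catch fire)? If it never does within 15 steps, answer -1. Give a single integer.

Step 1: cell (4,1)='T' (+3 fires, +1 burnt)
Step 2: cell (4,1)='T' (+5 fires, +3 burnt)
Step 3: cell (4,1)='T' (+7 fires, +5 burnt)
Step 4: cell (4,1)='F' (+6 fires, +7 burnt)
  -> target ignites at step 4
Step 5: cell (4,1)='.' (+2 fires, +6 burnt)
Step 6: cell (4,1)='.' (+1 fires, +2 burnt)
Step 7: cell (4,1)='.' (+0 fires, +1 burnt)
  fire out at step 7

4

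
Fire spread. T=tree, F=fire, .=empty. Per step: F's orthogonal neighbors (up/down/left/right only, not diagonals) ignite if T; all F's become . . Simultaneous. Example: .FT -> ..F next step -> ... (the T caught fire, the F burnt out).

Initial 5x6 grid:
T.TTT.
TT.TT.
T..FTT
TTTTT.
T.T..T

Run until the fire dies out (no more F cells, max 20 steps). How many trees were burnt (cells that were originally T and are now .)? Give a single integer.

Step 1: +3 fires, +1 burnt (F count now 3)
Step 2: +5 fires, +3 burnt (F count now 5)
Step 3: +4 fires, +5 burnt (F count now 4)
Step 4: +1 fires, +4 burnt (F count now 1)
Step 5: +2 fires, +1 burnt (F count now 2)
Step 6: +1 fires, +2 burnt (F count now 1)
Step 7: +2 fires, +1 burnt (F count now 2)
Step 8: +0 fires, +2 burnt (F count now 0)
Fire out after step 8
Initially T: 19, now '.': 29
Total burnt (originally-T cells now '.'): 18

Answer: 18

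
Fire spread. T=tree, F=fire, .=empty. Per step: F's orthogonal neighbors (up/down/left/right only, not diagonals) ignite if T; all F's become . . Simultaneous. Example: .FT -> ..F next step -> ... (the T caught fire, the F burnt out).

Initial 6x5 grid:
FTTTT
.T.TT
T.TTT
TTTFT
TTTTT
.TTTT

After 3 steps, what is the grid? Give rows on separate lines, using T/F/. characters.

Step 1: 5 trees catch fire, 2 burn out
  .FTTT
  .T.TT
  T.TFT
  TTF.F
  TTTFT
  .TTTT
Step 2: 9 trees catch fire, 5 burn out
  ..FTT
  .F.FT
  T.F.F
  TF...
  TTF.F
  .TTFT
Step 3: 6 trees catch fire, 9 burn out
  ...FT
  ....F
  T....
  F....
  TF...
  .TF.F

...FT
....F
T....
F....
TF...
.TF.F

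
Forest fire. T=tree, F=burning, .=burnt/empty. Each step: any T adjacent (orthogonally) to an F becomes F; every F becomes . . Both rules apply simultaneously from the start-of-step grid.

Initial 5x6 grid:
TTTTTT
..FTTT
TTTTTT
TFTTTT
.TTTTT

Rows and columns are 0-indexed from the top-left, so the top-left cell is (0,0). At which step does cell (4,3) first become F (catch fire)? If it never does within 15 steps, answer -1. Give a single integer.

Step 1: cell (4,3)='T' (+7 fires, +2 burnt)
Step 2: cell (4,3)='T' (+7 fires, +7 burnt)
Step 3: cell (4,3)='F' (+6 fires, +7 burnt)
  -> target ignites at step 3
Step 4: cell (4,3)='.' (+4 fires, +6 burnt)
Step 5: cell (4,3)='.' (+1 fires, +4 burnt)
Step 6: cell (4,3)='.' (+0 fires, +1 burnt)
  fire out at step 6

3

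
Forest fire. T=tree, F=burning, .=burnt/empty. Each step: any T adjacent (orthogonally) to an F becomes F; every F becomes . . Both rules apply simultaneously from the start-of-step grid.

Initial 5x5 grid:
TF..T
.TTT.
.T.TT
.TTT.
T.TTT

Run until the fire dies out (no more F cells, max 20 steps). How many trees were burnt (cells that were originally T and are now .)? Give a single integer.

Answer: 13

Derivation:
Step 1: +2 fires, +1 burnt (F count now 2)
Step 2: +2 fires, +2 burnt (F count now 2)
Step 3: +2 fires, +2 burnt (F count now 2)
Step 4: +2 fires, +2 burnt (F count now 2)
Step 5: +3 fires, +2 burnt (F count now 3)
Step 6: +1 fires, +3 burnt (F count now 1)
Step 7: +1 fires, +1 burnt (F count now 1)
Step 8: +0 fires, +1 burnt (F count now 0)
Fire out after step 8
Initially T: 15, now '.': 23
Total burnt (originally-T cells now '.'): 13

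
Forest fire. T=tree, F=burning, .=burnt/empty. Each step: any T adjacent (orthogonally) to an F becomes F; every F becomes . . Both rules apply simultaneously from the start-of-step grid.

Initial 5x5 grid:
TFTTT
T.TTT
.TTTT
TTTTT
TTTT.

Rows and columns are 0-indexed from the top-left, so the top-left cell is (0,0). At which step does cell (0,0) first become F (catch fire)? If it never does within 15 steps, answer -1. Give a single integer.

Step 1: cell (0,0)='F' (+2 fires, +1 burnt)
  -> target ignites at step 1
Step 2: cell (0,0)='.' (+3 fires, +2 burnt)
Step 3: cell (0,0)='.' (+3 fires, +3 burnt)
Step 4: cell (0,0)='.' (+4 fires, +3 burnt)
Step 5: cell (0,0)='.' (+4 fires, +4 burnt)
Step 6: cell (0,0)='.' (+4 fires, +4 burnt)
Step 7: cell (0,0)='.' (+1 fires, +4 burnt)
Step 8: cell (0,0)='.' (+0 fires, +1 burnt)
  fire out at step 8

1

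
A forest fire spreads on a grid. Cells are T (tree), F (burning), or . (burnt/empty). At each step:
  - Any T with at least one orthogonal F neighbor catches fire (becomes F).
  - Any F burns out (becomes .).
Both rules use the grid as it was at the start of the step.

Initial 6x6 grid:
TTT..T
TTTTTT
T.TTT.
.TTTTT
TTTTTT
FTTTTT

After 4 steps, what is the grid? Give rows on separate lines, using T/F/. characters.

Step 1: 2 trees catch fire, 1 burn out
  TTT..T
  TTTTTT
  T.TTT.
  .TTTTT
  FTTTTT
  .FTTTT
Step 2: 2 trees catch fire, 2 burn out
  TTT..T
  TTTTTT
  T.TTT.
  .TTTTT
  .FTTTT
  ..FTTT
Step 3: 3 trees catch fire, 2 burn out
  TTT..T
  TTTTTT
  T.TTT.
  .FTTTT
  ..FTTT
  ...FTT
Step 4: 3 trees catch fire, 3 burn out
  TTT..T
  TTTTTT
  T.TTT.
  ..FTTT
  ...FTT
  ....FT

TTT..T
TTTTTT
T.TTT.
..FTTT
...FTT
....FT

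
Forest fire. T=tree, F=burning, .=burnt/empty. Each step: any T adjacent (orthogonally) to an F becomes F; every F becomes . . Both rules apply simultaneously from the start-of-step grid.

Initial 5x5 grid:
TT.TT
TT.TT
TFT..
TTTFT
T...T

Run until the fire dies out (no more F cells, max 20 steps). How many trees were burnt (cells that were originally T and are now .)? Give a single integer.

Answer: 12

Derivation:
Step 1: +6 fires, +2 burnt (F count now 6)
Step 2: +4 fires, +6 burnt (F count now 4)
Step 3: +2 fires, +4 burnt (F count now 2)
Step 4: +0 fires, +2 burnt (F count now 0)
Fire out after step 4
Initially T: 16, now '.': 21
Total burnt (originally-T cells now '.'): 12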